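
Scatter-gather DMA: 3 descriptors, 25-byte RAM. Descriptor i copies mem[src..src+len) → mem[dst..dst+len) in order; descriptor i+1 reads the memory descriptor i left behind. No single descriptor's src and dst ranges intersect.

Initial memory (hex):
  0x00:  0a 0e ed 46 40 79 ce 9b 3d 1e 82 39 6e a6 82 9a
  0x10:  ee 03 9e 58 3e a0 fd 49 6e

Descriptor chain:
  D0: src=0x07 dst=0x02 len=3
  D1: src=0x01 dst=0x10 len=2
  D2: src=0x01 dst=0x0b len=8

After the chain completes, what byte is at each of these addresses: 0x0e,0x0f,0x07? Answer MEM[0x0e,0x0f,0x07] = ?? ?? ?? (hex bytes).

MEM[0x0e,0x0f,0x07] = 1e 79 9b

[0] 0x07->0x02 len=3 : 9b 3d 1e
[1] 0x01->0x10 len=2 : 0e 9b
[2] 0x01->0x0b len=8 : 0e 9b 3d 1e 79 ce 9b 3d
query mem[0x0e]=0x1e, mem[0x0f]=0x79, mem[0x07]=0x9b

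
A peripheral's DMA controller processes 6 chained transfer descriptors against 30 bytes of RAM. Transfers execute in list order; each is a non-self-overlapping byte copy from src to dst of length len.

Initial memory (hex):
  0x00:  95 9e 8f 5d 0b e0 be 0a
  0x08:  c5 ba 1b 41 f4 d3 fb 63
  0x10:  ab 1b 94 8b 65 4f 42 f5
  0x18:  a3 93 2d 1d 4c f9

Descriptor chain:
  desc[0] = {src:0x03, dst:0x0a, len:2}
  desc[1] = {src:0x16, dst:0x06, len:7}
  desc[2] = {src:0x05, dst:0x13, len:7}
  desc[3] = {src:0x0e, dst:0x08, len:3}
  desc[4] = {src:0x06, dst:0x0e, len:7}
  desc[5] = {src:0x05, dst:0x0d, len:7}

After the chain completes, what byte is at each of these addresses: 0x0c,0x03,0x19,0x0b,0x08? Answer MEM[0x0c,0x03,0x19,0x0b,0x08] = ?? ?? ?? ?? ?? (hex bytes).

MEM[0x0c,0x03,0x19,0x0b,0x08] = 4c 5d 1d 1d fb

[0] 0x03->0x0a len=2 : 5d 0b
[1] 0x16->0x06 len=7 : 42 f5 a3 93 2d 1d 4c
[2] 0x05->0x13 len=7 : e0 42 f5 a3 93 2d 1d
[3] 0x0e->0x08 len=3 : fb 63 ab
[4] 0x06->0x0e len=7 : 42 f5 fb 63 ab 1d 4c
[5] 0x05->0x0d len=7 : e0 42 f5 fb 63 ab 1d
query mem[0x0c]=0x4c, mem[0x03]=0x5d, mem[0x19]=0x1d, mem[0x0b]=0x1d, mem[0x08]=0xfb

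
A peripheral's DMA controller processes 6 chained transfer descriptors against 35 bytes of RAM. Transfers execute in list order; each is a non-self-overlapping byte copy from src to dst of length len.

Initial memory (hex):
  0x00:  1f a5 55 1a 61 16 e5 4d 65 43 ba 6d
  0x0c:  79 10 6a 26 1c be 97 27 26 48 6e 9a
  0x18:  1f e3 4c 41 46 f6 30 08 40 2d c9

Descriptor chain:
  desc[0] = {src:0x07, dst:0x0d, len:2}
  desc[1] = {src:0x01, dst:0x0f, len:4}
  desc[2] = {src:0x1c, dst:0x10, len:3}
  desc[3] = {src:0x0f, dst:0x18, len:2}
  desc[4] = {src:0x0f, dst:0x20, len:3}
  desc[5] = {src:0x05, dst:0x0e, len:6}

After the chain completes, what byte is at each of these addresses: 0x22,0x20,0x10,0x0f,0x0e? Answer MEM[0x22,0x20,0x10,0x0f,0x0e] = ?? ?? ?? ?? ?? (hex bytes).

MEM[0x22,0x20,0x10,0x0f,0x0e] = f6 a5 4d e5 16

#0 dst[0x0d+2] := {0x4d,0x65}
#1 dst[0x0f+4] := {0xa5,0x55,0x1a,0x61}
#2 dst[0x10+3] := {0x46,0xf6,0x30}
#3 dst[0x18+2] := {0xa5,0x46}
#4 dst[0x20+3] := {0xa5,0x46,0xf6}
#5 dst[0x0e+6] := {0x16,0xe5,0x4d,0x65,0x43,0xba}
query mem[0x22]=0xf6, mem[0x20]=0xa5, mem[0x10]=0x4d, mem[0x0f]=0xe5, mem[0x0e]=0x16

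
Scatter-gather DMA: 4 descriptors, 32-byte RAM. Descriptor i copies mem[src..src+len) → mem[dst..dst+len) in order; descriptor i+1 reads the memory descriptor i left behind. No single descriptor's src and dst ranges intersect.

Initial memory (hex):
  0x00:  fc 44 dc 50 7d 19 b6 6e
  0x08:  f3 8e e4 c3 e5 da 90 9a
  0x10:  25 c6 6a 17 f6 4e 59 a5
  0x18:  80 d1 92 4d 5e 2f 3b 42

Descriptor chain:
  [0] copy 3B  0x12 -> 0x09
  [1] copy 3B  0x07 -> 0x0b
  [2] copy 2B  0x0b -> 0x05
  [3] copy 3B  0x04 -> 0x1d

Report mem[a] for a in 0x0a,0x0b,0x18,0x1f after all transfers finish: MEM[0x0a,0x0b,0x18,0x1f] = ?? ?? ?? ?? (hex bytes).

#0 dst[0x09+3] := {0x6a,0x17,0xf6}
#1 dst[0x0b+3] := {0x6e,0xf3,0x6a}
#2 dst[0x05+2] := {0x6e,0xf3}
#3 dst[0x1d+3] := {0x7d,0x6e,0xf3}
query mem[0x0a]=0x17, mem[0x0b]=0x6e, mem[0x18]=0x80, mem[0x1f]=0xf3

MEM[0x0a,0x0b,0x18,0x1f] = 17 6e 80 f3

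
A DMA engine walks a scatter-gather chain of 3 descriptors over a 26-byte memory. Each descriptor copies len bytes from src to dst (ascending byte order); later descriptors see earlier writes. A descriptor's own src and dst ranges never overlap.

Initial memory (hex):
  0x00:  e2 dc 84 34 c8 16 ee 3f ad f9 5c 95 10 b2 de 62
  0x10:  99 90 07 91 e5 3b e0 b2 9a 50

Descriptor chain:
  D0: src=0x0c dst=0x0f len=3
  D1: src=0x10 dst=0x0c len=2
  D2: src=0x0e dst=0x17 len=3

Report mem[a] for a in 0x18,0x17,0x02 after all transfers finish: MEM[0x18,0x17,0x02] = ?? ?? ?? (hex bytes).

D0: mem[0x0f..0x11] <- [10 b2 de]
D1: mem[0x0c..0x0d] <- [b2 de]
D2: mem[0x17..0x19] <- [de 10 b2]
query mem[0x18]=0x10, mem[0x17]=0xde, mem[0x02]=0x84

MEM[0x18,0x17,0x02] = 10 de 84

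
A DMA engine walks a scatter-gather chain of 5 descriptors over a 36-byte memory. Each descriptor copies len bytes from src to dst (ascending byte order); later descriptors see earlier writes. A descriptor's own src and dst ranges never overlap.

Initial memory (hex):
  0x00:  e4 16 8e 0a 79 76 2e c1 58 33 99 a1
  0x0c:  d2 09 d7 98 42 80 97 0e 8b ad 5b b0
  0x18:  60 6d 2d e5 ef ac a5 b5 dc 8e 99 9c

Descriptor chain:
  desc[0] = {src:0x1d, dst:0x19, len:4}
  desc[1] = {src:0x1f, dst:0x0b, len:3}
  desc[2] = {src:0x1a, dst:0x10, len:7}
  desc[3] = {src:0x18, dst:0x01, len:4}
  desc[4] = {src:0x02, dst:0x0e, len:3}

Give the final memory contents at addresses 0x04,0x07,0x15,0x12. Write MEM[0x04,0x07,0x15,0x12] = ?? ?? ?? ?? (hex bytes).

MEM[0x04,0x07,0x15,0x12] = b5 c1 b5 dc

D0: mem[0x19..0x1c] <- [ac a5 b5 dc]
D1: mem[0x0b..0x0d] <- [b5 dc 8e]
D2: mem[0x10..0x16] <- [a5 b5 dc ac a5 b5 dc]
D3: mem[0x01..0x04] <- [60 ac a5 b5]
D4: mem[0x0e..0x10] <- [ac a5 b5]
query mem[0x04]=0xb5, mem[0x07]=0xc1, mem[0x15]=0xb5, mem[0x12]=0xdc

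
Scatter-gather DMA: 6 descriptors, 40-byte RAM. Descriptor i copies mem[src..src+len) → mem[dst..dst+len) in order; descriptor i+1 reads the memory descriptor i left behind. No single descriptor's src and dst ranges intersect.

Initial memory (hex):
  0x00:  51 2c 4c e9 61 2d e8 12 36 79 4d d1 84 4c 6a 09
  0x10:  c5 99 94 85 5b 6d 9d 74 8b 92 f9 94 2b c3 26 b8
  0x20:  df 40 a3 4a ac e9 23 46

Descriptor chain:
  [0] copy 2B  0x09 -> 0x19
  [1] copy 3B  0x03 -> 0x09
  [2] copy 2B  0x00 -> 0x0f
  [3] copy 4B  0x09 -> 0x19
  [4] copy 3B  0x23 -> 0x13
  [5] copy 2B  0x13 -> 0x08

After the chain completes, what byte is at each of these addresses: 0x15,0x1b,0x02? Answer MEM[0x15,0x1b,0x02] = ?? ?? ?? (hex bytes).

D0: mem[0x19..0x1a] <- [79 4d]
D1: mem[0x09..0x0b] <- [e9 61 2d]
D2: mem[0x0f..0x10] <- [51 2c]
D3: mem[0x19..0x1c] <- [e9 61 2d 84]
D4: mem[0x13..0x15] <- [4a ac e9]
D5: mem[0x08..0x09] <- [4a ac]
query mem[0x15]=0xe9, mem[0x1b]=0x2d, mem[0x02]=0x4c

MEM[0x15,0x1b,0x02] = e9 2d 4c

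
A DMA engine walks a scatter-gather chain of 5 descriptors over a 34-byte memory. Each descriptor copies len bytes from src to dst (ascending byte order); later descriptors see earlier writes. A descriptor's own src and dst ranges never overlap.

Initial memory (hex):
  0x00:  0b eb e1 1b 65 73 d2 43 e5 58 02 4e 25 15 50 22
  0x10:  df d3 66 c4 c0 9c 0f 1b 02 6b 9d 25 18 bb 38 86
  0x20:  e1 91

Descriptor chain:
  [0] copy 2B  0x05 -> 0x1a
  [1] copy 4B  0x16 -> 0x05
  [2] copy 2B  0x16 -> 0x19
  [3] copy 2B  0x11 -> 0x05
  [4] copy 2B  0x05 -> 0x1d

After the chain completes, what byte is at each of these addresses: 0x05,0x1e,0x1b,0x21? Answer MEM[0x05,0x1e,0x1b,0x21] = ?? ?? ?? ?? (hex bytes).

[0] 0x05->0x1a len=2 : 73 d2
[1] 0x16->0x05 len=4 : 0f 1b 02 6b
[2] 0x16->0x19 len=2 : 0f 1b
[3] 0x11->0x05 len=2 : d3 66
[4] 0x05->0x1d len=2 : d3 66
query mem[0x05]=0xd3, mem[0x1e]=0x66, mem[0x1b]=0xd2, mem[0x21]=0x91

MEM[0x05,0x1e,0x1b,0x21] = d3 66 d2 91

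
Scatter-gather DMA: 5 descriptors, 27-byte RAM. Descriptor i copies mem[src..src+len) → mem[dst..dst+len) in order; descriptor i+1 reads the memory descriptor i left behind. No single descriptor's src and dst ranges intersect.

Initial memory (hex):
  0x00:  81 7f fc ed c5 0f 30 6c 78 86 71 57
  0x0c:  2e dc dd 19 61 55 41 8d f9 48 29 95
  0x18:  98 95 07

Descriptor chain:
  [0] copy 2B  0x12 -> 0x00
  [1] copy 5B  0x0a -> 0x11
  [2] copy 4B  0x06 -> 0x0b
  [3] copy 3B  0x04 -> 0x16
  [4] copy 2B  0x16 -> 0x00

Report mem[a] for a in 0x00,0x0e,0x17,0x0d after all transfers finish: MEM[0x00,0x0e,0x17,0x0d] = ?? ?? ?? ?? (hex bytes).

[0] 0x12->0x00 len=2 : 41 8d
[1] 0x0a->0x11 len=5 : 71 57 2e dc dd
[2] 0x06->0x0b len=4 : 30 6c 78 86
[3] 0x04->0x16 len=3 : c5 0f 30
[4] 0x16->0x00 len=2 : c5 0f
query mem[0x00]=0xc5, mem[0x0e]=0x86, mem[0x17]=0x0f, mem[0x0d]=0x78

MEM[0x00,0x0e,0x17,0x0d] = c5 86 0f 78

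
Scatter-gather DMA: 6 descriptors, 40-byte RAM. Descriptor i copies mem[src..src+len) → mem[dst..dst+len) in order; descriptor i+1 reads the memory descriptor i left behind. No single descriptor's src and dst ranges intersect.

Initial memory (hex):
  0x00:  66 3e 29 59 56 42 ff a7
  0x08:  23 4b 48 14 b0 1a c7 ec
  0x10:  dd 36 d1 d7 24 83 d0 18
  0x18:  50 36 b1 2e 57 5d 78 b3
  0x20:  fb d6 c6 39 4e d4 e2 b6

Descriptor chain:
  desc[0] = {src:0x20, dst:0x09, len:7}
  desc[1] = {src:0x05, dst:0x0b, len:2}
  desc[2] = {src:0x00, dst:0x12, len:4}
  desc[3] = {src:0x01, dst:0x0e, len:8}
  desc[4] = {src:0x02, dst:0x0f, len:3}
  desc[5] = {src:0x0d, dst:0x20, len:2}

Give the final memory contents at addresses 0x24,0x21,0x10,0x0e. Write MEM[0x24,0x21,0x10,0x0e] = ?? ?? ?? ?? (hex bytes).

[0] 0x20->0x09 len=7 : fb d6 c6 39 4e d4 e2
[1] 0x05->0x0b len=2 : 42 ff
[2] 0x00->0x12 len=4 : 66 3e 29 59
[3] 0x01->0x0e len=8 : 3e 29 59 56 42 ff a7 23
[4] 0x02->0x0f len=3 : 29 59 56
[5] 0x0d->0x20 len=2 : 4e 3e
query mem[0x24]=0x4e, mem[0x21]=0x3e, mem[0x10]=0x59, mem[0x0e]=0x3e

MEM[0x24,0x21,0x10,0x0e] = 4e 3e 59 3e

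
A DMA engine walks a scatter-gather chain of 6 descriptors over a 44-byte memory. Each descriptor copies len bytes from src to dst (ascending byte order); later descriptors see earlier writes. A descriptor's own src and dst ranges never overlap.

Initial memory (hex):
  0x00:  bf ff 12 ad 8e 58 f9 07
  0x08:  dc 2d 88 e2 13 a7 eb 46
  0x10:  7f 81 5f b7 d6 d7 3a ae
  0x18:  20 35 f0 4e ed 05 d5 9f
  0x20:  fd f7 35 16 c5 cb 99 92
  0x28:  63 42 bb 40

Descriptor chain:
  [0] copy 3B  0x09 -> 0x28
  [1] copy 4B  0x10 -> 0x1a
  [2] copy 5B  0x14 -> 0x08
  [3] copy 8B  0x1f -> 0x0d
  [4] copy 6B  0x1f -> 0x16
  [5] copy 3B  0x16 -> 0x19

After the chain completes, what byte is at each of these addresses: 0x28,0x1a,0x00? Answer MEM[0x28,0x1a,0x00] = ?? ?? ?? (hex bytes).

  after D0: wrote 3B at 0x28 = 2d88e2
  after D1: wrote 4B at 0x1a = 7f815fb7
  after D2: wrote 5B at 0x08 = d6d73aae20
  after D3: wrote 8B at 0x0d = 9ffdf73516c5cb99
  after D4: wrote 6B at 0x16 = 9ffdf73516c5
  after D5: wrote 3B at 0x19 = 9ffdf7
query mem[0x28]=0x2d, mem[0x1a]=0xfd, mem[0x00]=0xbf

MEM[0x28,0x1a,0x00] = 2d fd bf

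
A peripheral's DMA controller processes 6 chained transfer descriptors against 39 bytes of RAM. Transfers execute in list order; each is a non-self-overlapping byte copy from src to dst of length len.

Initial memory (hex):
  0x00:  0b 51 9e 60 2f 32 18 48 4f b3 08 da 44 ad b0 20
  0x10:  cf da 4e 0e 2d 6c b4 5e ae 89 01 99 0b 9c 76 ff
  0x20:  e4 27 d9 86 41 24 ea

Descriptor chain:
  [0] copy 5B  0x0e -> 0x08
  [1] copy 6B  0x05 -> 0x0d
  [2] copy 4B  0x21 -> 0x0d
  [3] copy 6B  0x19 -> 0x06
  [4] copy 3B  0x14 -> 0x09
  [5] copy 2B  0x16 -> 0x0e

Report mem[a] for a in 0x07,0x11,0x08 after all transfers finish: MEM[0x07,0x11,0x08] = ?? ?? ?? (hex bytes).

#0 dst[0x08+5] := {0xb0,0x20,0xcf,0xda,0x4e}
#1 dst[0x0d+6] := {0x32,0x18,0x48,0xb0,0x20,0xcf}
#2 dst[0x0d+4] := {0x27,0xd9,0x86,0x41}
#3 dst[0x06+6] := {0x89,0x01,0x99,0x0b,0x9c,0x76}
#4 dst[0x09+3] := {0x2d,0x6c,0xb4}
#5 dst[0x0e+2] := {0xb4,0x5e}
query mem[0x07]=0x01, mem[0x11]=0x20, mem[0x08]=0x99

MEM[0x07,0x11,0x08] = 01 20 99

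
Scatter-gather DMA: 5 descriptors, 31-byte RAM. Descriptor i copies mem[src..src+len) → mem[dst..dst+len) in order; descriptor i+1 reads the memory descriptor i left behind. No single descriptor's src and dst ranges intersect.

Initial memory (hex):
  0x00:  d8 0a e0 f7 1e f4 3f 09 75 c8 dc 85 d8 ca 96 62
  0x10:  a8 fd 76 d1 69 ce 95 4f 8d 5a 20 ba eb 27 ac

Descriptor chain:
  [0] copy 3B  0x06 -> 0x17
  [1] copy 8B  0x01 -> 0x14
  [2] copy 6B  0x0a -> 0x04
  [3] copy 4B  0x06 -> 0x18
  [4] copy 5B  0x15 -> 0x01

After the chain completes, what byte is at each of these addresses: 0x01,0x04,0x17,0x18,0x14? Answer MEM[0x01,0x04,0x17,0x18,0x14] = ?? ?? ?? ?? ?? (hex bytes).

D0: mem[0x17..0x19] <- [3f 09 75]
D1: mem[0x14..0x1b] <- [0a e0 f7 1e f4 3f 09 75]
D2: mem[0x04..0x09] <- [dc 85 d8 ca 96 62]
D3: mem[0x18..0x1b] <- [d8 ca 96 62]
D4: mem[0x01..0x05] <- [e0 f7 1e d8 ca]
query mem[0x01]=0xe0, mem[0x04]=0xd8, mem[0x17]=0x1e, mem[0x18]=0xd8, mem[0x14]=0x0a

MEM[0x01,0x04,0x17,0x18,0x14] = e0 d8 1e d8 0a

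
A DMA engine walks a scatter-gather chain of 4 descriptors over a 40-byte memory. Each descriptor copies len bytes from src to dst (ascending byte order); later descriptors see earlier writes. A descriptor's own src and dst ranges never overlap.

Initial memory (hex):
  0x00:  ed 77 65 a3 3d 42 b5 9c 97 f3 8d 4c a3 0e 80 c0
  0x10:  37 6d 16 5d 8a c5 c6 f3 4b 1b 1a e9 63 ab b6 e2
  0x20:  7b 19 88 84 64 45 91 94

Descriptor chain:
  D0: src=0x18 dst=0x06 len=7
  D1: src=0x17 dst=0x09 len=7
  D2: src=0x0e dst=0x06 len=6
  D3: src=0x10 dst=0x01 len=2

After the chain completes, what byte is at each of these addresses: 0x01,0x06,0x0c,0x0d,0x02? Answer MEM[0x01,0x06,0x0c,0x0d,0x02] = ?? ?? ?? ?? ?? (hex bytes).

MEM[0x01,0x06,0x0c,0x0d,0x02] = 37 63 1a e9 6d

D0: mem[0x06..0x0c] <- [4b 1b 1a e9 63 ab b6]
D1: mem[0x09..0x0f] <- [f3 4b 1b 1a e9 63 ab]
D2: mem[0x06..0x0b] <- [63 ab 37 6d 16 5d]
D3: mem[0x01..0x02] <- [37 6d]
query mem[0x01]=0x37, mem[0x06]=0x63, mem[0x0c]=0x1a, mem[0x0d]=0xe9, mem[0x02]=0x6d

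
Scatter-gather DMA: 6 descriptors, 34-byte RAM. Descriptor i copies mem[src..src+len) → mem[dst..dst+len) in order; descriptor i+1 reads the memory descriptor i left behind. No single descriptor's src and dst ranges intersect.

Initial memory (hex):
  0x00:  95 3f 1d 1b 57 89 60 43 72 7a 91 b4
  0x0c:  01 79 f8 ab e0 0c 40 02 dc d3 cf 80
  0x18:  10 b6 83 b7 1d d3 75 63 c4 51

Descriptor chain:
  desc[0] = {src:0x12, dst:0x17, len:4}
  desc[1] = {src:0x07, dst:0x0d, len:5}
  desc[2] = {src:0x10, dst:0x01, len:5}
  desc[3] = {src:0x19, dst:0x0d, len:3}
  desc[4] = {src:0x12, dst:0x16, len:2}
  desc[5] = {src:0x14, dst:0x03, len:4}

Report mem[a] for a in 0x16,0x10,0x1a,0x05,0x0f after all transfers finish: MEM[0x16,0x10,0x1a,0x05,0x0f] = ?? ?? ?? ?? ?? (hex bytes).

[0] 0x12->0x17 len=4 : 40 02 dc d3
[1] 0x07->0x0d len=5 : 43 72 7a 91 b4
[2] 0x10->0x01 len=5 : 91 b4 40 02 dc
[3] 0x19->0x0d len=3 : dc d3 b7
[4] 0x12->0x16 len=2 : 40 02
[5] 0x14->0x03 len=4 : dc d3 40 02
query mem[0x16]=0x40, mem[0x10]=0x91, mem[0x1a]=0xd3, mem[0x05]=0x40, mem[0x0f]=0xb7

MEM[0x16,0x10,0x1a,0x05,0x0f] = 40 91 d3 40 b7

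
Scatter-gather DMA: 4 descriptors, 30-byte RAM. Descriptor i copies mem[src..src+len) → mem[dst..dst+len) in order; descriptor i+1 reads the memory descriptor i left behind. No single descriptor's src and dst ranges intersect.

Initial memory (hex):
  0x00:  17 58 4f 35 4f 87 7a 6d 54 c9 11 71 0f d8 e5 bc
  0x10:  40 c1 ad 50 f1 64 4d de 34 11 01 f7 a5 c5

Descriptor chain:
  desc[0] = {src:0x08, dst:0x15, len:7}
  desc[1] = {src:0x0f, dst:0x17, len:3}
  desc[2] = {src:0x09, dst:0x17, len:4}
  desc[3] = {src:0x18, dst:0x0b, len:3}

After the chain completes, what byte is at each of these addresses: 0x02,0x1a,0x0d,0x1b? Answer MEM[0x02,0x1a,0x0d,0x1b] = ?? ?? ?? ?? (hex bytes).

MEM[0x02,0x1a,0x0d,0x1b] = 4f 0f 0f e5

#0 dst[0x15+7] := {0x54,0xc9,0x11,0x71,0x0f,0xd8,0xe5}
#1 dst[0x17+3] := {0xbc,0x40,0xc1}
#2 dst[0x17+4] := {0xc9,0x11,0x71,0x0f}
#3 dst[0x0b+3] := {0x11,0x71,0x0f}
query mem[0x02]=0x4f, mem[0x1a]=0x0f, mem[0x0d]=0x0f, mem[0x1b]=0xe5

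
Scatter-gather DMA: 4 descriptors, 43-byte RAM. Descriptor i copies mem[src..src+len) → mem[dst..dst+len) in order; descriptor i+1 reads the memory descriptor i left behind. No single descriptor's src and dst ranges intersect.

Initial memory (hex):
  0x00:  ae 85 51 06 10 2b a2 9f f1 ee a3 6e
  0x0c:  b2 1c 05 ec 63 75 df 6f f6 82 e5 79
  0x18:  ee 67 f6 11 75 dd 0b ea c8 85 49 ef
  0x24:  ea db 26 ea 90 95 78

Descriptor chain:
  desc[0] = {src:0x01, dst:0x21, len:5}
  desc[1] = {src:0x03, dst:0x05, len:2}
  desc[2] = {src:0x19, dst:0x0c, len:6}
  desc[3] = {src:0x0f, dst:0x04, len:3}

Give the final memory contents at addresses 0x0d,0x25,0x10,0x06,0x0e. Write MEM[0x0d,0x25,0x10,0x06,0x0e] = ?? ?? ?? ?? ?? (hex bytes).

MEM[0x0d,0x25,0x10,0x06,0x0e] = f6 2b dd 0b 11

#0 dst[0x21+5] := {0x85,0x51,0x06,0x10,0x2b}
#1 dst[0x05+2] := {0x06,0x10}
#2 dst[0x0c+6] := {0x67,0xf6,0x11,0x75,0xdd,0x0b}
#3 dst[0x04+3] := {0x75,0xdd,0x0b}
query mem[0x0d]=0xf6, mem[0x25]=0x2b, mem[0x10]=0xdd, mem[0x06]=0x0b, mem[0x0e]=0x11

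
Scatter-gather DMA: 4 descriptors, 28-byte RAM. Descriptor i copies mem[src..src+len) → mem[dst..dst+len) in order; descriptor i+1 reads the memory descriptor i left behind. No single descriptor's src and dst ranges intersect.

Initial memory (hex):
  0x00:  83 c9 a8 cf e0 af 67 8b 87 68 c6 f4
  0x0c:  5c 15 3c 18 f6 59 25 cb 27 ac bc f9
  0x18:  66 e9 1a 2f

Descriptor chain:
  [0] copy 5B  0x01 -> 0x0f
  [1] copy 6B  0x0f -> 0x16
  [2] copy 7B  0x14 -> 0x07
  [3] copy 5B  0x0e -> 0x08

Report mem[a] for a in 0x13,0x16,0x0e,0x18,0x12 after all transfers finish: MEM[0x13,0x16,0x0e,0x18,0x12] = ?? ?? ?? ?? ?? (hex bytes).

D0: mem[0x0f..0x13] <- [c9 a8 cf e0 af]
D1: mem[0x16..0x1b] <- [c9 a8 cf e0 af 27]
D2: mem[0x07..0x0d] <- [27 ac c9 a8 cf e0 af]
D3: mem[0x08..0x0c] <- [3c c9 a8 cf e0]
query mem[0x13]=0xaf, mem[0x16]=0xc9, mem[0x0e]=0x3c, mem[0x18]=0xcf, mem[0x12]=0xe0

MEM[0x13,0x16,0x0e,0x18,0x12] = af c9 3c cf e0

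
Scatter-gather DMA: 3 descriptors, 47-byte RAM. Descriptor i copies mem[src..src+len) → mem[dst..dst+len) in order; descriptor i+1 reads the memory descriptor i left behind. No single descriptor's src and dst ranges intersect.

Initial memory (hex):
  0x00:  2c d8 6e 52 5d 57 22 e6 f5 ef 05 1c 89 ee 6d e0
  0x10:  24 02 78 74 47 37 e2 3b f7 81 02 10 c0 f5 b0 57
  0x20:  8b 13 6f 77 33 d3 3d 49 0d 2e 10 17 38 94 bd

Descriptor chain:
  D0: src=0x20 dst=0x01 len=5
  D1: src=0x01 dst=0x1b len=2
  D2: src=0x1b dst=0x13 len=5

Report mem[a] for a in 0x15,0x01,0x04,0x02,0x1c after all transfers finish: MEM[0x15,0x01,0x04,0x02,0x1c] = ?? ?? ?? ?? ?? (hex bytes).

D0: mem[0x01..0x05] <- [8b 13 6f 77 33]
D1: mem[0x1b..0x1c] <- [8b 13]
D2: mem[0x13..0x17] <- [8b 13 f5 b0 57]
query mem[0x15]=0xf5, mem[0x01]=0x8b, mem[0x04]=0x77, mem[0x02]=0x13, mem[0x1c]=0x13

MEM[0x15,0x01,0x04,0x02,0x1c] = f5 8b 77 13 13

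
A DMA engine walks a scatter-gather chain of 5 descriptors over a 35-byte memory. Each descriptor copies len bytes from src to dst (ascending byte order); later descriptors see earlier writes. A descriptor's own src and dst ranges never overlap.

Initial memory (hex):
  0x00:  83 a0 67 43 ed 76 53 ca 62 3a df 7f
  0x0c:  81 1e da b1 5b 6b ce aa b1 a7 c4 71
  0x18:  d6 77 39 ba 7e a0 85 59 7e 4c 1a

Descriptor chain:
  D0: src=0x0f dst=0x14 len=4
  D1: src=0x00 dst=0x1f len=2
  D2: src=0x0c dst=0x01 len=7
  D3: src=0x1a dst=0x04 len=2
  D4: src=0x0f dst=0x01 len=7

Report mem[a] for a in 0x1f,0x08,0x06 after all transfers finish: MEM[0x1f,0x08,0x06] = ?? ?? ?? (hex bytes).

[0] 0x0f->0x14 len=4 : b1 5b 6b ce
[1] 0x00->0x1f len=2 : 83 a0
[2] 0x0c->0x01 len=7 : 81 1e da b1 5b 6b ce
[3] 0x1a->0x04 len=2 : 39 ba
[4] 0x0f->0x01 len=7 : b1 5b 6b ce aa b1 5b
query mem[0x1f]=0x83, mem[0x08]=0x62, mem[0x06]=0xb1

MEM[0x1f,0x08,0x06] = 83 62 b1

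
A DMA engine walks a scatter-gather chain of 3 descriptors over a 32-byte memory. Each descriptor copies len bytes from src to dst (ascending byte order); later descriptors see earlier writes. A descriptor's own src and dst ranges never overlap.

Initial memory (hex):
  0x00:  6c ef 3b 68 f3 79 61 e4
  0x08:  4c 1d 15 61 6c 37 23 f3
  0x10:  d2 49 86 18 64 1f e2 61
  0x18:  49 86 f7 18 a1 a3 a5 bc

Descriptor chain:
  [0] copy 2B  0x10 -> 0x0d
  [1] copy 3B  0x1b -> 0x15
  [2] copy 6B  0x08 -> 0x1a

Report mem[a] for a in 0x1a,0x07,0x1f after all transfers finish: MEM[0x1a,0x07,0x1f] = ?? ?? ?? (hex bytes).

MEM[0x1a,0x07,0x1f] = 4c e4 d2

D0: mem[0x0d..0x0e] <- [d2 49]
D1: mem[0x15..0x17] <- [18 a1 a3]
D2: mem[0x1a..0x1f] <- [4c 1d 15 61 6c d2]
query mem[0x1a]=0x4c, mem[0x07]=0xe4, mem[0x1f]=0xd2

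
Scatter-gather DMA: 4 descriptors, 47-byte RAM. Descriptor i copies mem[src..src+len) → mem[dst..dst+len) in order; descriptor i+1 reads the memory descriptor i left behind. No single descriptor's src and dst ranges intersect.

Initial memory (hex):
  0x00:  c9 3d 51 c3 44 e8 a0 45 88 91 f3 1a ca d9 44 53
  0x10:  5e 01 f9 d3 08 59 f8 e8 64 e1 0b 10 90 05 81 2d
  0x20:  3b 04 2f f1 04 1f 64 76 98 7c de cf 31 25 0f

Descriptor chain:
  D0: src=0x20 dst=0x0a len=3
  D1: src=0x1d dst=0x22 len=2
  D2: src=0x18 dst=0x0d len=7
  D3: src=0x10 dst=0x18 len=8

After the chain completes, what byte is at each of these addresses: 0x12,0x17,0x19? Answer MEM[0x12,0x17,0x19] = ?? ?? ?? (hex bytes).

MEM[0x12,0x17,0x19] = 05 e8 90

#0 dst[0x0a+3] := {0x3b,0x04,0x2f}
#1 dst[0x22+2] := {0x05,0x81}
#2 dst[0x0d+7] := {0x64,0xe1,0x0b,0x10,0x90,0x05,0x81}
#3 dst[0x18+8] := {0x10,0x90,0x05,0x81,0x08,0x59,0xf8,0xe8}
query mem[0x12]=0x05, mem[0x17]=0xe8, mem[0x19]=0x90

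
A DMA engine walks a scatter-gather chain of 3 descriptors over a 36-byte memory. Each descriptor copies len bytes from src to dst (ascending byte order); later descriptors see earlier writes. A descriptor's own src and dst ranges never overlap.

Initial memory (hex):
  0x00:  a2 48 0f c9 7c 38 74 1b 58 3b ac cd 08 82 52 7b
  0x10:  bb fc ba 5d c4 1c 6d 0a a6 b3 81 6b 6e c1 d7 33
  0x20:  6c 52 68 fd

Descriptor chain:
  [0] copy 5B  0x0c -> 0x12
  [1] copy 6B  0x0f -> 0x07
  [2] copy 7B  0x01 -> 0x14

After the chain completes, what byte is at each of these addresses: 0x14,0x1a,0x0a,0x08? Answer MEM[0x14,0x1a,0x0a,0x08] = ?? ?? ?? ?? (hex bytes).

MEM[0x14,0x1a,0x0a,0x08] = 48 7b 08 bb

[0] 0x0c->0x12 len=5 : 08 82 52 7b bb
[1] 0x0f->0x07 len=6 : 7b bb fc 08 82 52
[2] 0x01->0x14 len=7 : 48 0f c9 7c 38 74 7b
query mem[0x14]=0x48, mem[0x1a]=0x7b, mem[0x0a]=0x08, mem[0x08]=0xbb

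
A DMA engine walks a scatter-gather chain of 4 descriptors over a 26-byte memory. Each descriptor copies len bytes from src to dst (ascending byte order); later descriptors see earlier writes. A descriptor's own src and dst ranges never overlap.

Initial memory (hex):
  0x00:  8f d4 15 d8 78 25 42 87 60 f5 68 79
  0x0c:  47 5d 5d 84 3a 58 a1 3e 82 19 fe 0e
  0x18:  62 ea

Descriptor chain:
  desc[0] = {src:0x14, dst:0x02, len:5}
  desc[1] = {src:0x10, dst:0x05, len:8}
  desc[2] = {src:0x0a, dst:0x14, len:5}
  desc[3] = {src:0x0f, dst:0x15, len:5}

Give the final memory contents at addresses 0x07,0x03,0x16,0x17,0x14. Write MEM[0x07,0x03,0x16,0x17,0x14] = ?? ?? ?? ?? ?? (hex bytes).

MEM[0x07,0x03,0x16,0x17,0x14] = a1 19 3a 58 19

  after D0: wrote 5B at 0x02 = 8219fe0e62
  after D1: wrote 8B at 0x05 = 3a58a13e8219fe0e
  after D2: wrote 5B at 0x14 = 19fe0e5d5d
  after D3: wrote 5B at 0x15 = 843a58a13e
query mem[0x07]=0xa1, mem[0x03]=0x19, mem[0x16]=0x3a, mem[0x17]=0x58, mem[0x14]=0x19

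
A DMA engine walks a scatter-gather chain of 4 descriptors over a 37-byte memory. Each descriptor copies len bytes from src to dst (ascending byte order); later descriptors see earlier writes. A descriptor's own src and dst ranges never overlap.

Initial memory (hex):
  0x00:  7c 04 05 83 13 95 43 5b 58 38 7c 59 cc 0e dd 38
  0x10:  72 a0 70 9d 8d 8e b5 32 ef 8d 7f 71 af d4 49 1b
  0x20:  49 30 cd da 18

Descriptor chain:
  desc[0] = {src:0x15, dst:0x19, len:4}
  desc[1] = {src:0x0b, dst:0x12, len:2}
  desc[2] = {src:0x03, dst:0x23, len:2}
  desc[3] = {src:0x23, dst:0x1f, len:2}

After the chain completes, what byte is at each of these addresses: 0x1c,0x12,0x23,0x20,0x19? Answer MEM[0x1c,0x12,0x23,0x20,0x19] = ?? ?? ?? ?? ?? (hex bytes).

MEM[0x1c,0x12,0x23,0x20,0x19] = ef 59 83 13 8e

[0] 0x15->0x19 len=4 : 8e b5 32 ef
[1] 0x0b->0x12 len=2 : 59 cc
[2] 0x03->0x23 len=2 : 83 13
[3] 0x23->0x1f len=2 : 83 13
query mem[0x1c]=0xef, mem[0x12]=0x59, mem[0x23]=0x83, mem[0x20]=0x13, mem[0x19]=0x8e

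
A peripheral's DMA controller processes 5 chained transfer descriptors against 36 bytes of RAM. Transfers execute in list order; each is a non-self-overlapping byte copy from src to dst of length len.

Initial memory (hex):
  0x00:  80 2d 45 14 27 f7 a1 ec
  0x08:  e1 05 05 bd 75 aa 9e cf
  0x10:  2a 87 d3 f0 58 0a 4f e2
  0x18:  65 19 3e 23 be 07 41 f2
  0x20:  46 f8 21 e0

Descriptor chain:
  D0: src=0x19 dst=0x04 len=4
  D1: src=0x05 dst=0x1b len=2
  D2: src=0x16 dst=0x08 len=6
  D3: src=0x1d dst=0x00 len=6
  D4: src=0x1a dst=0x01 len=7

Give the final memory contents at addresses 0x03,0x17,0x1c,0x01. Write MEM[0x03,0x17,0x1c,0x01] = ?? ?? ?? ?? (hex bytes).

#0 dst[0x04+4] := {0x19,0x3e,0x23,0xbe}
#1 dst[0x1b+2] := {0x3e,0x23}
#2 dst[0x08+6] := {0x4f,0xe2,0x65,0x19,0x3e,0x3e}
#3 dst[0x00+6] := {0x07,0x41,0xf2,0x46,0xf8,0x21}
#4 dst[0x01+7] := {0x3e,0x3e,0x23,0x07,0x41,0xf2,0x46}
query mem[0x03]=0x23, mem[0x17]=0xe2, mem[0x1c]=0x23, mem[0x01]=0x3e

MEM[0x03,0x17,0x1c,0x01] = 23 e2 23 3e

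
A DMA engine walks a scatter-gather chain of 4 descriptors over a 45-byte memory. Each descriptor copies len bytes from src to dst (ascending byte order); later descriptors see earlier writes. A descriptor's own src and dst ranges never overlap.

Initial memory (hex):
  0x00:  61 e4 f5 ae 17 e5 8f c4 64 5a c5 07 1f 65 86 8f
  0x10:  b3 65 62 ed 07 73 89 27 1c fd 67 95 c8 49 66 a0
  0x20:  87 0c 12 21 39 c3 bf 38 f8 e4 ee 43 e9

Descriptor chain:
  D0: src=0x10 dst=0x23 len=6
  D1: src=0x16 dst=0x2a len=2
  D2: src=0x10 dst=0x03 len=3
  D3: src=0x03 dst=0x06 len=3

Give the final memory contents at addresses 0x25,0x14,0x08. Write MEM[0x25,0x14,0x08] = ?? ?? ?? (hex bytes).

  after D0: wrote 6B at 0x23 = b36562ed0773
  after D1: wrote 2B at 0x2a = 8927
  after D2: wrote 3B at 0x03 = b36562
  after D3: wrote 3B at 0x06 = b36562
query mem[0x25]=0x62, mem[0x14]=0x07, mem[0x08]=0x62

MEM[0x25,0x14,0x08] = 62 07 62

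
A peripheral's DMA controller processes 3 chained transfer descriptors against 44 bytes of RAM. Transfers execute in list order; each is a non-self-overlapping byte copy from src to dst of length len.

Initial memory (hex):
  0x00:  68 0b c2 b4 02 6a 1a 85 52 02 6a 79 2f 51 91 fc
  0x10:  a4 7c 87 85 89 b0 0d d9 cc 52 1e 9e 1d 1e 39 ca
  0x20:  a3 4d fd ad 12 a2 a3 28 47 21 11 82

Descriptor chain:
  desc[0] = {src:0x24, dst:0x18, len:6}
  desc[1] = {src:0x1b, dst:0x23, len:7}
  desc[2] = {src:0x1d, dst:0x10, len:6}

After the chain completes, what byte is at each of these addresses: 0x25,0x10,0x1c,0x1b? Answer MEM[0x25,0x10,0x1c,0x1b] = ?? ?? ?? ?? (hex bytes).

  after D0: wrote 6B at 0x18 = 12a2a3284721
  after D1: wrote 7B at 0x23 = 28472139caa34d
  after D2: wrote 6B at 0x10 = 2139caa34dfd
query mem[0x25]=0x21, mem[0x10]=0x21, mem[0x1c]=0x47, mem[0x1b]=0x28

MEM[0x25,0x10,0x1c,0x1b] = 21 21 47 28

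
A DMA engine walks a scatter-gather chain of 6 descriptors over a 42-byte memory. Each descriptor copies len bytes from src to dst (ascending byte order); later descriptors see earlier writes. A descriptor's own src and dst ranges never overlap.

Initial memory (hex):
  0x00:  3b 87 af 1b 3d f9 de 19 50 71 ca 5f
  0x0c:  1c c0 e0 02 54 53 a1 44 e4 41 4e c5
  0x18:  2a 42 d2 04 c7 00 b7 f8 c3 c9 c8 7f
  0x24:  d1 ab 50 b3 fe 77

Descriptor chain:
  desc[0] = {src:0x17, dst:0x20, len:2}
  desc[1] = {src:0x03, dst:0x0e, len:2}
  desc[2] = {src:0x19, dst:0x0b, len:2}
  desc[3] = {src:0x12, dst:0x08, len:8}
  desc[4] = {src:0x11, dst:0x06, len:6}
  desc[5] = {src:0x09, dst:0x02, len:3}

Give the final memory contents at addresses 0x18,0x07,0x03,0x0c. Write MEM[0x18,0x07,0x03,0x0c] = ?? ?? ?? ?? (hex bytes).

[0] 0x17->0x20 len=2 : c5 2a
[1] 0x03->0x0e len=2 : 1b 3d
[2] 0x19->0x0b len=2 : 42 d2
[3] 0x12->0x08 len=8 : a1 44 e4 41 4e c5 2a 42
[4] 0x11->0x06 len=6 : 53 a1 44 e4 41 4e
[5] 0x09->0x02 len=3 : e4 41 4e
query mem[0x18]=0x2a, mem[0x07]=0xa1, mem[0x03]=0x41, mem[0x0c]=0x4e

MEM[0x18,0x07,0x03,0x0c] = 2a a1 41 4e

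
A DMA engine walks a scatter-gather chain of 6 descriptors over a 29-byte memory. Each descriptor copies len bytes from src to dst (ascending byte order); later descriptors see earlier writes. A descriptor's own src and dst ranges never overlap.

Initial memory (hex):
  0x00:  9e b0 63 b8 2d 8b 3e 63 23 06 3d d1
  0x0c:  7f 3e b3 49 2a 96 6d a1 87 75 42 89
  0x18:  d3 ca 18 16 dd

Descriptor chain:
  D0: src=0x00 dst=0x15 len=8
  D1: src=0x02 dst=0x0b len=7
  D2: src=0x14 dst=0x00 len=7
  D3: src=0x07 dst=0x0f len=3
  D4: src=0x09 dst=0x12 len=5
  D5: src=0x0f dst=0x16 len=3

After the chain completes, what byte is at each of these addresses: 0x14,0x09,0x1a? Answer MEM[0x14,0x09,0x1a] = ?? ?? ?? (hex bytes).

MEM[0x14,0x09,0x1a] = 63 06 8b

  after D0: wrote 8B at 0x15 = 9eb063b82d8b3e63
  after D1: wrote 7B at 0x0b = 63b82d8b3e6323
  after D2: wrote 7B at 0x00 = 879eb063b82d8b
  after D3: wrote 3B at 0x0f = 632306
  after D4: wrote 5B at 0x12 = 063d63b82d
  after D5: wrote 3B at 0x16 = 632306
query mem[0x14]=0x63, mem[0x09]=0x06, mem[0x1a]=0x8b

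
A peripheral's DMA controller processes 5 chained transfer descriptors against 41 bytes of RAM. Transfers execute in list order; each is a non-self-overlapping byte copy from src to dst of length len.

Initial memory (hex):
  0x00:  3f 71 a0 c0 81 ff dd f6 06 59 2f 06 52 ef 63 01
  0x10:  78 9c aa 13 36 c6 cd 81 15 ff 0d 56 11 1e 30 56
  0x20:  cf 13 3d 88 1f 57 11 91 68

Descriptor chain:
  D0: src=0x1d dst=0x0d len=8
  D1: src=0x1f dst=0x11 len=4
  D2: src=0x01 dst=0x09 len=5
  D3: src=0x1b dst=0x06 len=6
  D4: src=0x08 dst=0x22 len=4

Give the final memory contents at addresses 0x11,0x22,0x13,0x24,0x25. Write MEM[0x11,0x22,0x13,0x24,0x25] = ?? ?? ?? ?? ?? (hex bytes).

MEM[0x11,0x22,0x13,0x24,0x25] = 56 1e 13 56 cf

  after D0: wrote 8B at 0x0d = 1e3056cf133d881f
  after D1: wrote 4B at 0x11 = 56cf133d
  after D2: wrote 5B at 0x09 = 71a0c081ff
  after D3: wrote 6B at 0x06 = 56111e3056cf
  after D4: wrote 4B at 0x22 = 1e3056cf
query mem[0x11]=0x56, mem[0x22]=0x1e, mem[0x13]=0x13, mem[0x24]=0x56, mem[0x25]=0xcf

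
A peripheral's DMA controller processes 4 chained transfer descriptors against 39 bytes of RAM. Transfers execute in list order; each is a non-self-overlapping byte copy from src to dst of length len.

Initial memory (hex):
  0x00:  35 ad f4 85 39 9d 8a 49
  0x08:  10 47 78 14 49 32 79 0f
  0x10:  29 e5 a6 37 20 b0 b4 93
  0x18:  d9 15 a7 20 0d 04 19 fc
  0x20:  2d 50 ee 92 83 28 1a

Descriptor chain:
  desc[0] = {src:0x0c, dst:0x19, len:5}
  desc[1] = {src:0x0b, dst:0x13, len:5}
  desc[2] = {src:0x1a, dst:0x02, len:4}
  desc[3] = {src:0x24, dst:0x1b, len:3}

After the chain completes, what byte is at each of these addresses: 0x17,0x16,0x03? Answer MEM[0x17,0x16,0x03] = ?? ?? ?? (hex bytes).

#0 dst[0x19+5] := {0x49,0x32,0x79,0x0f,0x29}
#1 dst[0x13+5] := {0x14,0x49,0x32,0x79,0x0f}
#2 dst[0x02+4] := {0x32,0x79,0x0f,0x29}
#3 dst[0x1b+3] := {0x83,0x28,0x1a}
query mem[0x17]=0x0f, mem[0x16]=0x79, mem[0x03]=0x79

MEM[0x17,0x16,0x03] = 0f 79 79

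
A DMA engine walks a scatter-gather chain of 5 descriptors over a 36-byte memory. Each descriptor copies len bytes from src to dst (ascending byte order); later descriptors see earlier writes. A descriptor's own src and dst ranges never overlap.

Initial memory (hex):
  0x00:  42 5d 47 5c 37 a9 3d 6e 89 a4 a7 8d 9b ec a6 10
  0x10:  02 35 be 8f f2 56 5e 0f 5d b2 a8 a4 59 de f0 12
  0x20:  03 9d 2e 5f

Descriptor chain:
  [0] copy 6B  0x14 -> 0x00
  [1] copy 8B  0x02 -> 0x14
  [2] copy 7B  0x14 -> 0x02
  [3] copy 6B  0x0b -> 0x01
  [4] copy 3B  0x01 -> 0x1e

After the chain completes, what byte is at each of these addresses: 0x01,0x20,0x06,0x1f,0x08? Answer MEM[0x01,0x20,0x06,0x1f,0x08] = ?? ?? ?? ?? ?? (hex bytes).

MEM[0x01,0x20,0x06,0x1f,0x08] = 8d ec 02 9b 89

#0 dst[0x00+6] := {0xf2,0x56,0x5e,0x0f,0x5d,0xb2}
#1 dst[0x14+8] := {0x5e,0x0f,0x5d,0xb2,0x3d,0x6e,0x89,0xa4}
#2 dst[0x02+7] := {0x5e,0x0f,0x5d,0xb2,0x3d,0x6e,0x89}
#3 dst[0x01+6] := {0x8d,0x9b,0xec,0xa6,0x10,0x02}
#4 dst[0x1e+3] := {0x8d,0x9b,0xec}
query mem[0x01]=0x8d, mem[0x20]=0xec, mem[0x06]=0x02, mem[0x1f]=0x9b, mem[0x08]=0x89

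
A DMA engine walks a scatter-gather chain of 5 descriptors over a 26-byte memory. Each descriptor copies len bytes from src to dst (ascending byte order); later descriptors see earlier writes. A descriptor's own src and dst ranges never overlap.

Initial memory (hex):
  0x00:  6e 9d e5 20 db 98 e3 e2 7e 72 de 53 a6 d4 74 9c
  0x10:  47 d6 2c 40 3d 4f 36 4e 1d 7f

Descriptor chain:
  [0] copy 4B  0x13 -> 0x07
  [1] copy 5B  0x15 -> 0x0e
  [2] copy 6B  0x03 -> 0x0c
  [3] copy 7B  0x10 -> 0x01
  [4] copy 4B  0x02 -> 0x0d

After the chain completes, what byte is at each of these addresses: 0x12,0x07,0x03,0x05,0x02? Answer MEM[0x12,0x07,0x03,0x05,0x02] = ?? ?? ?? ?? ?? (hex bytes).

  after D0: wrote 4B at 0x07 = 403d4f36
  after D1: wrote 5B at 0x0e = 4f364e1d7f
  after D2: wrote 6B at 0x0c = 20db98e3403d
  after D3: wrote 7B at 0x01 = 403d7f403d4f36
  after D4: wrote 4B at 0x0d = 3d7f403d
query mem[0x12]=0x7f, mem[0x07]=0x36, mem[0x03]=0x7f, mem[0x05]=0x3d, mem[0x02]=0x3d

MEM[0x12,0x07,0x03,0x05,0x02] = 7f 36 7f 3d 3d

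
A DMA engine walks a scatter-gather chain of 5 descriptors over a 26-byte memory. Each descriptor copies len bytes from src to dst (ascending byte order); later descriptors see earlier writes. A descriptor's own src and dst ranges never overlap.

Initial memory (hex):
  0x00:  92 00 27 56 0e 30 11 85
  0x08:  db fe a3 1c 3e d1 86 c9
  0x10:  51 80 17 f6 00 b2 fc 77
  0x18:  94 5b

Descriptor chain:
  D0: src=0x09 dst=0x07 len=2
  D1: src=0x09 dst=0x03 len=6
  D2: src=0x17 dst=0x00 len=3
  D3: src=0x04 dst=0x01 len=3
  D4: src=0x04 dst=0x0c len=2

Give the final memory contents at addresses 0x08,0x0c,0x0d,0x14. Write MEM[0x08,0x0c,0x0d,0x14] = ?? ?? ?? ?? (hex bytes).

MEM[0x08,0x0c,0x0d,0x14] = 86 a3 1c 00

  after D0: wrote 2B at 0x07 = fea3
  after D1: wrote 6B at 0x03 = fea31c3ed186
  after D2: wrote 3B at 0x00 = 77945b
  after D3: wrote 3B at 0x01 = a31c3e
  after D4: wrote 2B at 0x0c = a31c
query mem[0x08]=0x86, mem[0x0c]=0xa3, mem[0x0d]=0x1c, mem[0x14]=0x00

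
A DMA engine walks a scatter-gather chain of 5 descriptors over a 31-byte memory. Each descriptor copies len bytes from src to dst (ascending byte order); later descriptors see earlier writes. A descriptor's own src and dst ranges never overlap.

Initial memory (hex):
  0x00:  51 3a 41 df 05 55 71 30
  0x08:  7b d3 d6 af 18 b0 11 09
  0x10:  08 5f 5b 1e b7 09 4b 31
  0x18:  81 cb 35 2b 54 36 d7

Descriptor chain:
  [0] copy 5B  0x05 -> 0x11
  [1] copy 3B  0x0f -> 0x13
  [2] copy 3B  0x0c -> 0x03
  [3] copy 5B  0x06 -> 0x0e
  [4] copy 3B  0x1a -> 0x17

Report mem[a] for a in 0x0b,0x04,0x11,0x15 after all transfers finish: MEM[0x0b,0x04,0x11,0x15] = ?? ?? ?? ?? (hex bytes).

  after D0: wrote 5B at 0x11 = 5571307bd3
  after D1: wrote 3B at 0x13 = 090855
  after D2: wrote 3B at 0x03 = 18b011
  after D3: wrote 5B at 0x0e = 71307bd3d6
  after D4: wrote 3B at 0x17 = 352b54
query mem[0x0b]=0xaf, mem[0x04]=0xb0, mem[0x11]=0xd3, mem[0x15]=0x55

MEM[0x0b,0x04,0x11,0x15] = af b0 d3 55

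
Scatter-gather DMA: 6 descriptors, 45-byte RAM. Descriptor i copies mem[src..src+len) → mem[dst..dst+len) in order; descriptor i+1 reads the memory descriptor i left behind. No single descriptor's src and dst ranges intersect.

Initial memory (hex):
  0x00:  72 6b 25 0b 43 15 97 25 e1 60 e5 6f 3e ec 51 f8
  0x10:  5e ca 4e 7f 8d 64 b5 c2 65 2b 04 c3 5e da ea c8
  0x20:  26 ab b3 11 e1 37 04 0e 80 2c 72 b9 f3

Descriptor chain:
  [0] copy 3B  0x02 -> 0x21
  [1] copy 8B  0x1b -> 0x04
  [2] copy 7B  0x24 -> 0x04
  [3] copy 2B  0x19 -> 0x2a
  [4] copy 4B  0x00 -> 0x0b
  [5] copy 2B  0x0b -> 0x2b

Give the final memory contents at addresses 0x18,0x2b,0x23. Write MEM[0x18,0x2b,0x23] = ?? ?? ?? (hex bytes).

#0 dst[0x21+3] := {0x25,0x0b,0x43}
#1 dst[0x04+8] := {0xc3,0x5e,0xda,0xea,0xc8,0x26,0x25,0x0b}
#2 dst[0x04+7] := {0xe1,0x37,0x04,0x0e,0x80,0x2c,0x72}
#3 dst[0x2a+2] := {0x2b,0x04}
#4 dst[0x0b+4] := {0x72,0x6b,0x25,0x0b}
#5 dst[0x2b+2] := {0x72,0x6b}
query mem[0x18]=0x65, mem[0x2b]=0x72, mem[0x23]=0x43

MEM[0x18,0x2b,0x23] = 65 72 43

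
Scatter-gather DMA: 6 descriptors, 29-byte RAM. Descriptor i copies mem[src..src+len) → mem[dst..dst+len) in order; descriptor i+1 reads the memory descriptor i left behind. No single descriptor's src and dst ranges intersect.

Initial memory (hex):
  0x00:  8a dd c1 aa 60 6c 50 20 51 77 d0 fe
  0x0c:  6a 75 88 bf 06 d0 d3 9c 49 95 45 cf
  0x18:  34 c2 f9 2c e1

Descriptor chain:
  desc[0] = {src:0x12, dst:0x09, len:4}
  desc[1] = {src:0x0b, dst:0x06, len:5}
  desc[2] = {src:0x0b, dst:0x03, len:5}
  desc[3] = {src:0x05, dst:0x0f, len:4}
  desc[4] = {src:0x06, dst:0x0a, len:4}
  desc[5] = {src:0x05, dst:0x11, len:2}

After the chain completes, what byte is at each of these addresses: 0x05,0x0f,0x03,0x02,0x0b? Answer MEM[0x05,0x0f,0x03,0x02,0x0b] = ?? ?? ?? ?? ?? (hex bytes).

MEM[0x05,0x0f,0x03,0x02,0x0b] = 75 75 49 c1 bf

[0] 0x12->0x09 len=4 : d3 9c 49 95
[1] 0x0b->0x06 len=5 : 49 95 75 88 bf
[2] 0x0b->0x03 len=5 : 49 95 75 88 bf
[3] 0x05->0x0f len=4 : 75 88 bf 75
[4] 0x06->0x0a len=4 : 88 bf 75 88
[5] 0x05->0x11 len=2 : 75 88
query mem[0x05]=0x75, mem[0x0f]=0x75, mem[0x03]=0x49, mem[0x02]=0xc1, mem[0x0b]=0xbf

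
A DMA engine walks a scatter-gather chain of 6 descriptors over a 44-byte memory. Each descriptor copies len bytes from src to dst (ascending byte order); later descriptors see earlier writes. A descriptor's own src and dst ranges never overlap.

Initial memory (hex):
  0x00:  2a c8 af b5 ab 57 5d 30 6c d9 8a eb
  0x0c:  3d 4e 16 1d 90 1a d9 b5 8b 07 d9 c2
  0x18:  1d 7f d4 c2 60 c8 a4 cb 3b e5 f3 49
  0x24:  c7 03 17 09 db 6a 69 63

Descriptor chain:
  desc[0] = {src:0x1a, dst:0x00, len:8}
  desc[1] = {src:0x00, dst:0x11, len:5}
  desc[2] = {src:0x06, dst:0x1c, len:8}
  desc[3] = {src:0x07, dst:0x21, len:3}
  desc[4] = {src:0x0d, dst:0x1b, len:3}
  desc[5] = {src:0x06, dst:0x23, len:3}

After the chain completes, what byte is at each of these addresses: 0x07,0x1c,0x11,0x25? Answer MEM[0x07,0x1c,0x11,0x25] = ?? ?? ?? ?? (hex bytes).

D0: mem[0x00..0x07] <- [d4 c2 60 c8 a4 cb 3b e5]
D1: mem[0x11..0x15] <- [d4 c2 60 c8 a4]
D2: mem[0x1c..0x23] <- [3b e5 6c d9 8a eb 3d 4e]
D3: mem[0x21..0x23] <- [e5 6c d9]
D4: mem[0x1b..0x1d] <- [4e 16 1d]
D5: mem[0x23..0x25] <- [3b e5 6c]
query mem[0x07]=0xe5, mem[0x1c]=0x16, mem[0x11]=0xd4, mem[0x25]=0x6c

MEM[0x07,0x1c,0x11,0x25] = e5 16 d4 6c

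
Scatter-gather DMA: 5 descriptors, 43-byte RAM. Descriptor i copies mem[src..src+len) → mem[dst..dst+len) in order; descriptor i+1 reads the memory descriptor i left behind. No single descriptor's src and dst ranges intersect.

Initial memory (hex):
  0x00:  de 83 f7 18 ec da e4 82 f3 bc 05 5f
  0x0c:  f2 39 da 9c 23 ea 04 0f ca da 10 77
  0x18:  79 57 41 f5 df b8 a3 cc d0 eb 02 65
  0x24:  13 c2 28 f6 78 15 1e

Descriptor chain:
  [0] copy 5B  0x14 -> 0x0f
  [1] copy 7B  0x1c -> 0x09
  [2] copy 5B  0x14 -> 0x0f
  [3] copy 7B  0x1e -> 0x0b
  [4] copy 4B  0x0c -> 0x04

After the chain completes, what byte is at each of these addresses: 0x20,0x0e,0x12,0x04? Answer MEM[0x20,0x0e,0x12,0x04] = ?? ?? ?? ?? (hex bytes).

MEM[0x20,0x0e,0x12,0x04] = d0 eb 77 cc

[0] 0x14->0x0f len=5 : ca da 10 77 79
[1] 0x1c->0x09 len=7 : df b8 a3 cc d0 eb 02
[2] 0x14->0x0f len=5 : ca da 10 77 79
[3] 0x1e->0x0b len=7 : a3 cc d0 eb 02 65 13
[4] 0x0c->0x04 len=4 : cc d0 eb 02
query mem[0x20]=0xd0, mem[0x0e]=0xeb, mem[0x12]=0x77, mem[0x04]=0xcc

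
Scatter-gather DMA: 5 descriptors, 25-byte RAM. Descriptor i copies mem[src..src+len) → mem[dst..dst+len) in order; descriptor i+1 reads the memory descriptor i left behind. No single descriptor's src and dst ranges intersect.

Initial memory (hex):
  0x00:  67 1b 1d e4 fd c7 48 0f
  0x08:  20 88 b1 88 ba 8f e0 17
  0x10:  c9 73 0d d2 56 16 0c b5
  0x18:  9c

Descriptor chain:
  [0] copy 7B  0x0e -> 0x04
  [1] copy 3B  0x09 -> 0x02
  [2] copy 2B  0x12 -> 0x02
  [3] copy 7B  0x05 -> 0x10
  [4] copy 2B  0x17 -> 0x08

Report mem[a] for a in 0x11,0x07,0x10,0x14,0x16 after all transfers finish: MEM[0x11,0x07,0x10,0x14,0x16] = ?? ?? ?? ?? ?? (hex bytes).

D0: mem[0x04..0x0a] <- [e0 17 c9 73 0d d2 56]
D1: mem[0x02..0x04] <- [d2 56 88]
D2: mem[0x02..0x03] <- [0d d2]
D3: mem[0x10..0x16] <- [17 c9 73 0d d2 56 88]
D4: mem[0x08..0x09] <- [b5 9c]
query mem[0x11]=0xc9, mem[0x07]=0x73, mem[0x10]=0x17, mem[0x14]=0xd2, mem[0x16]=0x88

MEM[0x11,0x07,0x10,0x14,0x16] = c9 73 17 d2 88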